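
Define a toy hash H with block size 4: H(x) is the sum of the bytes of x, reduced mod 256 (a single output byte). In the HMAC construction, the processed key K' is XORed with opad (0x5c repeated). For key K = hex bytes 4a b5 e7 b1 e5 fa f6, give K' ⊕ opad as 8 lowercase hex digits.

305c5c5c

Key hex bytes 4a b5 e7 b1 e5 fa f6 is 7 bytes > B = 4, so hash it first: H(key) = 6c, then zero-pad to 4 bytes: K' = 6c 00 00 00.
XOR each byte with 0x5c: 6c⊕5c=30, 00⊕5c=5c, 00⊕5c=5c, 00⊕5c=5c.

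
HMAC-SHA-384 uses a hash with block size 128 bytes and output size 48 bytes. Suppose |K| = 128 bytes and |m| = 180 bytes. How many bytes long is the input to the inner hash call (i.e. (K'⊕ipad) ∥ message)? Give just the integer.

308

Key is 128 ≤ 128 bytes, zero-padded: |K'| = 128.
Inner input = (K'⊕ipad) ∥ m → 128 + 180 = 308 bytes.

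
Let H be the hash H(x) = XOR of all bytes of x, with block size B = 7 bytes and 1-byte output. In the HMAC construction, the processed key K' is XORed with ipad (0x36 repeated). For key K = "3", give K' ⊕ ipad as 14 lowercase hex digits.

05363636363636

Key "3" = 33 is 1 byte ≤ B = 7; zero-pad to 7 bytes: K' = 33 00 00 00 00 00 00.
XOR each byte with 0x36: 33⊕36=05, 00⊕36=36, 00⊕36=36, 00⊕36=36, 00⊕36=36, 00⊕36=36, 00⊕36=36.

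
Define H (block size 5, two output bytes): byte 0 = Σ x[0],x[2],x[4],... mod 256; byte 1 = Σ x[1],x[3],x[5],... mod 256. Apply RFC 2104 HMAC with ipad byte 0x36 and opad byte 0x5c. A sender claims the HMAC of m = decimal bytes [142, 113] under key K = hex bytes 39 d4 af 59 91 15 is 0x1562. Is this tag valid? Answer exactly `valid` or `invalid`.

Key hex bytes 39 d4 af 59 91 15 is 6 bytes > B = 5, so hash it first: H(key) = 79 42, then zero-pad to 5 bytes: K' = 79 42 00 00 00.
K' ⊕ ipad = 4f 74 36 36 36; K' ⊕ opad = 25 1e 5c 5c 5c.
Inner hash: even-index sum = 300 mod 256 = 44; odd-index sum = 312 mod 256 = 56 → 2c 38.
Outer hash (recomputed tag): even-index sum = 277 mod 256 = 21; odd-index sum = 166 mod 256 = 166 → 15 a6.
Recomputed tag = 15a6; claimed = 1562 → mismatch.

invalid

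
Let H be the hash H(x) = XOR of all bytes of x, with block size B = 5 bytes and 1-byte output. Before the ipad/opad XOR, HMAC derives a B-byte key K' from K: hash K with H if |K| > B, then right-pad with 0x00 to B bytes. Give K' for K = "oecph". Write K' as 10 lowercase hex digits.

Key "oecph" = 6f 65 63 70 68 is exactly B = 5 bytes: K' = 6f 65 63 70 68.

6f65637068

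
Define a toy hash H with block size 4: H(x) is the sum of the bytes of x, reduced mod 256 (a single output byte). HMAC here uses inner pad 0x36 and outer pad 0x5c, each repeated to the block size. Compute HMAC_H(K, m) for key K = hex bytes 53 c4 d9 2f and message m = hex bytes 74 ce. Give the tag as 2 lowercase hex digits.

Key hex bytes 53 c4 d9 2f is exactly B = 4 bytes: K' = 53 c4 d9 2f.
K' ⊕ ipad = 65 f2 ef 19.  K' ⊕ opad = 0f 98 85 73.
Inner input = (K'⊕ipad) ∥ m = 65 f2 ef 19 ∥ 74 ce.
Inner hash: sum = 101+242+239+25+116+206 = 929; mod 256 = 161 → a1.
Outer input = (K'⊕opad) ∥ inner = 0f 98 85 73 ∥ a1.
Outer hash (tag): sum = 15+152+133+115+161 = 576; mod 256 = 64 → 40.

40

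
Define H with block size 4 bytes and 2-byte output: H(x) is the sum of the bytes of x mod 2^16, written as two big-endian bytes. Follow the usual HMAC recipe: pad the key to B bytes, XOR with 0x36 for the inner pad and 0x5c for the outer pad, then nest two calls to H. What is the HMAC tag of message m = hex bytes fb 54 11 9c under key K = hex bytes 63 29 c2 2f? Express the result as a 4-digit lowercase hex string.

0245

Key hex bytes 63 29 c2 2f is exactly B = 4 bytes: K' = 63 29 c2 2f.
K' ⊕ ipad = 55 1f f4 19.  K' ⊕ opad = 3f 75 9e 73.
Inner input = (K'⊕ipad) ∥ m = 55 1f f4 19 ∥ fb 54 11 9c.
Inner hash: sum = 85+31+244+25+251+84+17+156 = 893 → 03 7d.
Outer input = (K'⊕opad) ∥ inner = 3f 75 9e 73 ∥ 03 7d.
Outer hash (tag): sum = 63+117+158+115+3+125 = 581 → 02 45.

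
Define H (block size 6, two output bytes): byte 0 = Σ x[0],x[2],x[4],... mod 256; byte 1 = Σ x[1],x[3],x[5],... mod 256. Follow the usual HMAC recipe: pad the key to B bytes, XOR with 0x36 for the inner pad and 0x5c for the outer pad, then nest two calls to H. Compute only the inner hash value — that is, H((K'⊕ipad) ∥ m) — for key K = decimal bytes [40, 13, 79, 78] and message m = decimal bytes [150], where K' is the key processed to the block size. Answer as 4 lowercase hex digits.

Key decimal bytes [40, 13, 79, 78] = 28 0d 4f 4e is 4 bytes ≤ B = 6; zero-pad to 6 bytes: K' = 28 0d 4f 4e 00 00.
K' ⊕ ipad = 1e 3b 79 78 36 36.
Inner input = 1e 3b 79 78 36 36 ∥ 96.
Inner hash: even-index sum = 355 mod 256 = 99; odd-index sum = 233 mod 256 = 233 → 63 e9.

63e9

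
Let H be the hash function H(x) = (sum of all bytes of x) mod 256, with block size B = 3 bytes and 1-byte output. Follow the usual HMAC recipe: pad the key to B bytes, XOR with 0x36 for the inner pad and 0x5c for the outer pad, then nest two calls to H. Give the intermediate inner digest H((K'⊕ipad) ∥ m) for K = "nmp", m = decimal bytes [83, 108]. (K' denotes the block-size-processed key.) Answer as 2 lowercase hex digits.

Key "nmp" = 6e 6d 70 is exactly B = 3 bytes: K' = 6e 6d 70.
K' ⊕ ipad = 58 5b 46.
Inner input = 58 5b 46 ∥ 53 6c.
Inner hash: sum = 88+91+70+83+108 = 440; mod 256 = 184 → b8.

b8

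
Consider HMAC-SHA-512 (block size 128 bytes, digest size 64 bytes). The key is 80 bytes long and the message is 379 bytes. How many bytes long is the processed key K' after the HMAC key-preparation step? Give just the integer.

Key is 80 ≤ 128 bytes, zero-padded: |K'| = 128.

128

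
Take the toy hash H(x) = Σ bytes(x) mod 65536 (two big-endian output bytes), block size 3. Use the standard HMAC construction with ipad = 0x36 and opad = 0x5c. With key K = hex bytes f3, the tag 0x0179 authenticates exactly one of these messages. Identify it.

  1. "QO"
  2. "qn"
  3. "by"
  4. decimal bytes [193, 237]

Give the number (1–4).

Key hex bytes f3 is 1 byte ≤ B = 3; zero-pad to 3 bytes: K' = f3 00 00.
K' ⊕ ipad = c5 36 36; K' ⊕ opad = af 5c 5c.
m1: inner = H(c5 36 36 51 4f) = 01 d1; tag = H(af 5c 5c 01 d1) = 0239
m2: inner = H(c5 36 36 71 6e) = 02 10; tag = H(af 5c 5c 02 10) = 0179 ← matches
m3: inner = H(c5 36 36 62 79) = 02 0c; tag = H(af 5c 5c 02 0c) = 0175
m4: inner = H(c5 36 36 c1 ed) = 02 df; tag = H(af 5c 5c 02 df) = 0248

2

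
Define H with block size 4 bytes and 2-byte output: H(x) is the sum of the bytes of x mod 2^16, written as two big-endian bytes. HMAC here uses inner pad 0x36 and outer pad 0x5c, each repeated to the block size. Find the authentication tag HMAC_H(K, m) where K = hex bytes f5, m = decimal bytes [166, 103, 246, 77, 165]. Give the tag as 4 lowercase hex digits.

Key hex bytes f5 is 1 byte ≤ B = 4; zero-pad to 4 bytes: K' = f5 00 00 00.
K' ⊕ ipad = c3 36 36 36.  K' ⊕ opad = a9 5c 5c 5c.
Inner input = (K'⊕ipad) ∥ m = c3 36 36 36 ∥ a6 67 f6 4d a5.
Inner hash: sum = 195+54+54+54+166+103+246+77+165 = 1114 → 04 5a.
Outer input = (K'⊕opad) ∥ inner = a9 5c 5c 5c ∥ 04 5a.
Outer hash (tag): sum = 169+92+92+92+4+90 = 539 → 02 1b.

021b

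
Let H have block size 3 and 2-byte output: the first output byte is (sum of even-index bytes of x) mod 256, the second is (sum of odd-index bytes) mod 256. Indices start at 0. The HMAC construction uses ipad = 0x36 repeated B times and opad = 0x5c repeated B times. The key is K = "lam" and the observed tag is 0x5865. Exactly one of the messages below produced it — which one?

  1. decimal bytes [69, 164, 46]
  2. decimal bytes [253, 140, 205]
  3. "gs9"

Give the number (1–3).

Key "lam" = 6c 61 6d is exactly B = 3 bytes: K' = 6c 61 6d.
K' ⊕ ipad = 5a 57 5b; K' ⊕ opad = 30 3d 31.
m1: inner = H(5a 57 5b 45 a4 2e) = 59 ca; tag = H(30 3d 31 59 ca) = 2b96
m2: inner = H(5a 57 5b fd 8c cd) = 41 21; tag = H(30 3d 31 41 21) = 827e
m3: inner = H(5a 57 5b 67 73 39) = 28 f7; tag = H(30 3d 31 28 f7) = 5865 ← matches

3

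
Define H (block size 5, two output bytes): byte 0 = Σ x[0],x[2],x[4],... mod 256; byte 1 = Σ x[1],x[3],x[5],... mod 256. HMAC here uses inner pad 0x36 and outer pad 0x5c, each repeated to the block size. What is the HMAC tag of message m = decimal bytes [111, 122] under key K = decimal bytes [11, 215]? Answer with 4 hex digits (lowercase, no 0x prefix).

Key decimal bytes [11, 215] = 0b d7 is 2 bytes ≤ B = 5; zero-pad to 5 bytes: K' = 0b d7 00 00 00.
K' ⊕ ipad = 3d e1 36 36 36.  K' ⊕ opad = 57 8b 5c 5c 5c.
Inner input = (K'⊕ipad) ∥ m = 3d e1 36 36 36 ∥ 6f 7a.
Inner hash: even-index sum = 291 mod 256 = 35; odd-index sum = 390 mod 256 = 134 → 23 86.
Outer input = (K'⊕opad) ∥ inner = 57 8b 5c 5c 5c ∥ 23 86.
Outer hash (tag): even-index sum = 405 mod 256 = 149; odd-index sum = 266 mod 256 = 10 → 95 0a.

950a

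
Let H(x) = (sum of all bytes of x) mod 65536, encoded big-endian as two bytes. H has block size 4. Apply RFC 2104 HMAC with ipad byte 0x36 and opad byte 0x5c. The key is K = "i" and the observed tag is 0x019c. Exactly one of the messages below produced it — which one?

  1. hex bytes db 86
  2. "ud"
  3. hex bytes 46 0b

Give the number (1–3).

Key "i" = 69 is 1 byte ≤ B = 4; zero-pad to 4 bytes: K' = 69 00 00 00.
K' ⊕ ipad = 5f 36 36 36; K' ⊕ opad = 35 5c 5c 5c.
m1: inner = H(5f 36 36 36 db 86) = 02 62; tag = H(35 5c 5c 5c 02 62) = 01ad
m2: inner = H(5f 36 36 36 75 64) = 01 da; tag = H(35 5c 5c 5c 01 da) = 0224
m3: inner = H(5f 36 36 36 46 0b) = 01 52; tag = H(35 5c 5c 5c 01 52) = 019c ← matches

3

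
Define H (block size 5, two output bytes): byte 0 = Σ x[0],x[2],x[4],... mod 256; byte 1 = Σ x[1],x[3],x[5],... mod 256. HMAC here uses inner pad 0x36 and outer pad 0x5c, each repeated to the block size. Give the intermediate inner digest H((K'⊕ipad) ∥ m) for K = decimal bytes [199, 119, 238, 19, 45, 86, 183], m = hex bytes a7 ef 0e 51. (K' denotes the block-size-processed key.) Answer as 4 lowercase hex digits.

5bc1

Key decimal bytes [199, 119, 238, 19, 45, 86, 183] = c7 77 ee 13 2d 56 b7 is 7 bytes > B = 5, so hash it first: H(key) = 99 e0, then zero-pad to 5 bytes: K' = 99 e0 00 00 00.
K' ⊕ ipad = af d6 36 36 36.
Inner input = af d6 36 36 36 ∥ a7 ef 0e 51.
Inner hash: even-index sum = 603 mod 256 = 91; odd-index sum = 449 mod 256 = 193 → 5b c1.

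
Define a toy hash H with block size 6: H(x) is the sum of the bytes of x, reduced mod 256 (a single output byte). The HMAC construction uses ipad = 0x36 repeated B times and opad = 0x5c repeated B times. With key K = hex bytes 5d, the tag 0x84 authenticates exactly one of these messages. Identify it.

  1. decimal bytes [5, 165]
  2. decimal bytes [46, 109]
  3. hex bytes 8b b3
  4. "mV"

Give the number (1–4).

Key hex bytes 5d is 1 byte ≤ B = 6; zero-pad to 6 bytes: K' = 5d 00 00 00 00 00.
K' ⊕ ipad = 6b 36 36 36 36 36; K' ⊕ opad = 01 5c 5c 5c 5c 5c.
m1: inner = H(6b 36 36 36 36 36 05 a5) = 23; tag = H(01 5c 5c 5c 5c 5c 23) = f0
m2: inner = H(6b 36 36 36 36 36 2e 6d) = 14; tag = H(01 5c 5c 5c 5c 5c 14) = e1
m3: inner = H(6b 36 36 36 36 36 8b b3) = b7; tag = H(01 5c 5c 5c 5c 5c b7) = 84 ← matches
m4: inner = H(6b 36 36 36 36 36 6d 56) = 3c; tag = H(01 5c 5c 5c 5c 5c 3c) = 09

3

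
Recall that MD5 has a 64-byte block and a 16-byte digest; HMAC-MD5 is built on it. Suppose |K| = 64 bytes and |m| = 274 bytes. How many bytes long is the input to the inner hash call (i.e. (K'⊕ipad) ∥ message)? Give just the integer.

Key is 64 ≤ 64 bytes, zero-padded: |K'| = 64.
Inner input = (K'⊕ipad) ∥ m → 64 + 274 = 338 bytes.

338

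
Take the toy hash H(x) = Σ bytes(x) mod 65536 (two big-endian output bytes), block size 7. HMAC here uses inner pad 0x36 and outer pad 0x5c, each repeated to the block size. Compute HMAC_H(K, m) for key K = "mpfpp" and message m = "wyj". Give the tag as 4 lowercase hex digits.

Key "mpfpp" = 6d 70 66 70 70 is 5 bytes ≤ B = 7; zero-pad to 7 bytes: K' = 6d 70 66 70 70 00 00.
K' ⊕ ipad = 5b 46 50 46 46 36 36.  K' ⊕ opad = 31 2c 3a 2c 2c 5c 5c.
Inner input = (K'⊕ipad) ∥ m = 5b 46 50 46 46 36 36 ∥ 77 79 6a.
Inner hash: sum = 91+70+80+70+70+54+54+119+121+106 = 835 → 03 43.
Outer input = (K'⊕opad) ∥ inner = 31 2c 3a 2c 2c 5c 5c ∥ 03 43.
Outer hash (tag): sum = 49+44+58+44+44+92+92+3+67 = 493 → 01 ed.

01ed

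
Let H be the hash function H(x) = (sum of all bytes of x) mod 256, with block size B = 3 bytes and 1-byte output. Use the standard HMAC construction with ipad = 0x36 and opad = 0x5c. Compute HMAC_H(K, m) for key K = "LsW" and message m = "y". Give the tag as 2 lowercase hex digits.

e3

Key "LsW" = 4c 73 57 is exactly B = 3 bytes: K' = 4c 73 57.
K' ⊕ ipad = 7a 45 61.  K' ⊕ opad = 10 2f 0b.
Inner input = (K'⊕ipad) ∥ m = 7a 45 61 ∥ 79.
Inner hash: sum = 122+69+97+121 = 409; mod 256 = 153 → 99.
Outer input = (K'⊕opad) ∥ inner = 10 2f 0b ∥ 99.
Outer hash (tag): sum = 16+47+11+153 = 227 → e3.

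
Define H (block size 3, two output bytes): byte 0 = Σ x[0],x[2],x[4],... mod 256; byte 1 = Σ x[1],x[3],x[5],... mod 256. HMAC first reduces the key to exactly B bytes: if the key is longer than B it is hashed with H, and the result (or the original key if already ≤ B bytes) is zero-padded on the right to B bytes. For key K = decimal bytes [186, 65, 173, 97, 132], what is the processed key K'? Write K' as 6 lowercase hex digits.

eba200

|K| = 5 > B = 3, so first hash the key.
H(K): even-index sum = 491 mod 256 = 235; odd-index sum = 162 mod 256 = 162 → eb a2.
Zero-pad H(K) = eb a2 to 3 bytes: K' = eb a2 00.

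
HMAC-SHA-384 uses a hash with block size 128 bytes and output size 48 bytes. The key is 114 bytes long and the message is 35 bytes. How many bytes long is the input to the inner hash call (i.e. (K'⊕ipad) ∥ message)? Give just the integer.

163

Key is 114 ≤ 128 bytes, zero-padded: |K'| = 128.
Inner input = (K'⊕ipad) ∥ m → 128 + 35 = 163 bytes.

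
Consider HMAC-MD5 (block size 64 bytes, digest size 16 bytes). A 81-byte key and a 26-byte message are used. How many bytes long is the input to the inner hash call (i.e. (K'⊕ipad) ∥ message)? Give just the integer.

Key is 81 > 64 bytes, so it is hashed to 16 bytes then zero-padded to 64: |K'| = 64.
Inner input = (K'⊕ipad) ∥ m → 64 + 26 = 90 bytes.

90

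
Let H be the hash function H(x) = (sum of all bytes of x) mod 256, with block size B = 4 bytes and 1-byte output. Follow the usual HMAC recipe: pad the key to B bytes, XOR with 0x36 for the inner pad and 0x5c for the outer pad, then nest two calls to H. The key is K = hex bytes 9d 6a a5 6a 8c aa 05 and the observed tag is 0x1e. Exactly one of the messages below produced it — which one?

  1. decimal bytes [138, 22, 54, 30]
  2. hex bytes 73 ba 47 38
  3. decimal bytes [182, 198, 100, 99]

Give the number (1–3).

1

Key hex bytes 9d 6a a5 6a 8c aa 05 is 7 bytes > B = 4, so hash it first: H(key) = 51, then zero-pad to 4 bytes: K' = 51 00 00 00.
K' ⊕ ipad = 67 36 36 36; K' ⊕ opad = 0d 5c 5c 5c.
m1: inner = H(67 36 36 36 8a 16 36 1e) = fd; tag = H(0d 5c 5c 5c fd) = 1e ← matches
m2: inner = H(67 36 36 36 73 ba 47 38) = b5; tag = H(0d 5c 5c 5c b5) = d6
m3: inner = H(67 36 36 36 b6 c6 64 63) = 4c; tag = H(0d 5c 5c 5c 4c) = 6d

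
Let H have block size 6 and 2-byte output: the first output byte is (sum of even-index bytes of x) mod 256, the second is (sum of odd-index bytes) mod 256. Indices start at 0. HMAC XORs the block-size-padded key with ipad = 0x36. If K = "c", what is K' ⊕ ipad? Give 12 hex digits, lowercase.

553636363636

Key "c" = 63 is 1 byte ≤ B = 6; zero-pad to 6 bytes: K' = 63 00 00 00 00 00.
XOR each byte with 0x36: 63⊕36=55, 00⊕36=36, 00⊕36=36, 00⊕36=36, 00⊕36=36, 00⊕36=36.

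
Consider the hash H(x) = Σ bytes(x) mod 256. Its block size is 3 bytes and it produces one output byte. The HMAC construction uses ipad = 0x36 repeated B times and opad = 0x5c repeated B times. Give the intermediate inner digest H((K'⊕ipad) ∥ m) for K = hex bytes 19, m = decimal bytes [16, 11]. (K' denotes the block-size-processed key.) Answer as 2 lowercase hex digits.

b6

Key hex bytes 19 is 1 byte ≤ B = 3; zero-pad to 3 bytes: K' = 19 00 00.
K' ⊕ ipad = 2f 36 36.
Inner input = 2f 36 36 ∥ 10 0b.
Inner hash: sum = 47+54+54+16+11 = 182 → b6.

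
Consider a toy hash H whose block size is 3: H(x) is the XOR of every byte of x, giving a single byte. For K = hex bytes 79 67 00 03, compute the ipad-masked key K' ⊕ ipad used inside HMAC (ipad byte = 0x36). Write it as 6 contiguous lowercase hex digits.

Key hex bytes 79 67 00 03 is 4 bytes > B = 3, so hash it first: H(key) = 1d, then zero-pad to 3 bytes: K' = 1d 00 00.
XOR each byte with 0x36: 1d⊕36=2b, 00⊕36=36, 00⊕36=36.

2b3636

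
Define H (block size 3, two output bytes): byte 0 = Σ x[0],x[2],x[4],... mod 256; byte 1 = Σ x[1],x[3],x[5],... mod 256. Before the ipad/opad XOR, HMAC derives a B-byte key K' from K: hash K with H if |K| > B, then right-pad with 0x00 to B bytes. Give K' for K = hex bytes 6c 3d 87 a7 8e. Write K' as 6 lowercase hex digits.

|K| = 5 > B = 3, so first hash the key.
H(K): even-index sum = 385 mod 256 = 129; odd-index sum = 228 mod 256 = 228 → 81 e4.
Zero-pad H(K) = 81 e4 to 3 bytes: K' = 81 e4 00.

81e400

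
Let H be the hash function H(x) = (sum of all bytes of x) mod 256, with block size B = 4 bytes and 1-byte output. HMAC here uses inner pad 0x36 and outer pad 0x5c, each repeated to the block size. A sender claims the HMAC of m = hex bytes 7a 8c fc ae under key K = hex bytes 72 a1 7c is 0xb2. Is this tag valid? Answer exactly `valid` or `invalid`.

Key hex bytes 72 a1 7c is 3 bytes ≤ B = 4; zero-pad to 4 bytes: K' = 72 a1 7c 00.
K' ⊕ ipad = 44 97 4a 36; K' ⊕ opad = 2e fd 20 5c.
Inner hash: sum = 68+151+74+54+122+140+252+174 = 1035; mod 256 = 11 → 0b.
Outer hash (recomputed tag): sum = 46+253+32+92+11 = 434; mod 256 = 178 → b2.
Recomputed tag = b2; claimed = b2 → match.

valid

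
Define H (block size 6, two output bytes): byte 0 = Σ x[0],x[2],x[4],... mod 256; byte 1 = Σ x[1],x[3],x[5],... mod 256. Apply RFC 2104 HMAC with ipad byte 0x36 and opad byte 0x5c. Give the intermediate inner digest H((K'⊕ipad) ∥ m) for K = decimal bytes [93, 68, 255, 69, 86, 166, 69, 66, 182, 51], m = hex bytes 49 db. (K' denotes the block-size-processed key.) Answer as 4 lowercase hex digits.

Key decimal bytes [93, 68, 255, 69, 86, 166, 69, 66, 182, 51] = 5d 44 ff 45 56 a6 45 42 b6 33 is 10 bytes > B = 6, so hash it first: H(key) = ad a4, then zero-pad to 6 bytes: K' = ad a4 00 00 00 00.
K' ⊕ ipad = 9b 92 36 36 36 36.
Inner input = 9b 92 36 36 36 36 ∥ 49 db.
Inner hash: even-index sum = 336 mod 256 = 80; odd-index sum = 473 mod 256 = 217 → 50 d9.

50d9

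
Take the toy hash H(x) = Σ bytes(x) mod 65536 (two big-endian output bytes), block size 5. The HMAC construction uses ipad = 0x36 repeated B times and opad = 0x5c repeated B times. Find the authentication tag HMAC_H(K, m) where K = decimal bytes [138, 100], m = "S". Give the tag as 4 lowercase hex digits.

Key decimal bytes [138, 100] = 8a 64 is 2 bytes ≤ B = 5; zero-pad to 5 bytes: K' = 8a 64 00 00 00.
K' ⊕ ipad = bc 52 36 36 36.  K' ⊕ opad = d6 38 5c 5c 5c.
Inner input = (K'⊕ipad) ∥ m = bc 52 36 36 36 ∥ 53.
Inner hash: sum = 188+82+54+54+54+83 = 515 → 02 03.
Outer input = (K'⊕opad) ∥ inner = d6 38 5c 5c 5c ∥ 02 03.
Outer hash (tag): sum = 214+56+92+92+92+2+3 = 551 → 02 27.

0227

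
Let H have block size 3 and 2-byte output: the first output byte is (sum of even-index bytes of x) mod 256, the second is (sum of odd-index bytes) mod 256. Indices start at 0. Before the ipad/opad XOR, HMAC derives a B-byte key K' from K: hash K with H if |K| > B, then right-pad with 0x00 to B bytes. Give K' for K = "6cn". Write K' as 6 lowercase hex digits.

36636e

Key "6cn" = 36 63 6e is exactly B = 3 bytes: K' = 36 63 6e.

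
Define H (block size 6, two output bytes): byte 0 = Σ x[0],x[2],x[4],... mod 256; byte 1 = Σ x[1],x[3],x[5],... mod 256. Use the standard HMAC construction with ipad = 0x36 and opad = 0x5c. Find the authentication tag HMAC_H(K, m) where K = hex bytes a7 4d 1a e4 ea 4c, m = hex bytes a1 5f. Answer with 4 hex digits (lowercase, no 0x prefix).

Key hex bytes a7 4d 1a e4 ea 4c is exactly B = 6 bytes: K' = a7 4d 1a e4 ea 4c.
K' ⊕ ipad = 91 7b 2c d2 dc 7a.  K' ⊕ opad = fb 11 46 b8 b6 10.
Inner input = (K'⊕ipad) ∥ m = 91 7b 2c d2 dc 7a ∥ a1 5f.
Inner hash: even-index sum = 570 mod 256 = 58; odd-index sum = 550 mod 256 = 38 → 3a 26.
Outer input = (K'⊕opad) ∥ inner = fb 11 46 b8 b6 10 ∥ 3a 26.
Outer hash (tag): even-index sum = 561 mod 256 = 49; odd-index sum = 255 mod 256 = 255 → 31 ff.

31ff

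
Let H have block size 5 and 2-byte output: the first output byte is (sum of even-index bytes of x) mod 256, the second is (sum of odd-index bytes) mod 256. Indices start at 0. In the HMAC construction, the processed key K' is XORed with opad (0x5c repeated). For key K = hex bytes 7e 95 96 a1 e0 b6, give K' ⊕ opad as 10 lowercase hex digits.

a8b05c5c5c

Key hex bytes 7e 95 96 a1 e0 b6 is 6 bytes > B = 5, so hash it first: H(key) = f4 ec, then zero-pad to 5 bytes: K' = f4 ec 00 00 00.
XOR each byte with 0x5c: f4⊕5c=a8, ec⊕5c=b0, 00⊕5c=5c, 00⊕5c=5c, 00⊕5c=5c.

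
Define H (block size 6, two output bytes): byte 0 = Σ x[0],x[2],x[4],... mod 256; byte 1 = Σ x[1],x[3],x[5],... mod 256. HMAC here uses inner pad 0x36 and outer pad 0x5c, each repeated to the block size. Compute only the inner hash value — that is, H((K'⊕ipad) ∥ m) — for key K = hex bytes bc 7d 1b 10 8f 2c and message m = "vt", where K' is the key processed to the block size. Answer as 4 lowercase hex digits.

Key hex bytes bc 7d 1b 10 8f 2c is exactly B = 6 bytes: K' = bc 7d 1b 10 8f 2c.
K' ⊕ ipad = 8a 4b 2d 26 b9 1a.
Inner input = 8a 4b 2d 26 b9 1a ∥ 76 74.
Inner hash: even-index sum = 486 mod 256 = 230; odd-index sum = 255 mod 256 = 255 → e6 ff.

e6ff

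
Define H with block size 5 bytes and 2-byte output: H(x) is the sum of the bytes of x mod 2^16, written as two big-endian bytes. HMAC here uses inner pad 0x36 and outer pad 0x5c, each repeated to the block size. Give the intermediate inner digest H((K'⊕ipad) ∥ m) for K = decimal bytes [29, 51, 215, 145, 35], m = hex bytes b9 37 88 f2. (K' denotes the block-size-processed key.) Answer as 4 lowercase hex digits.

Key decimal bytes [29, 51, 215, 145, 35] = 1d 33 d7 91 23 is exactly B = 5 bytes: K' = 1d 33 d7 91 23.
K' ⊕ ipad = 2b 05 e1 a7 15.
Inner input = 2b 05 e1 a7 15 ∥ b9 37 88 f2.
Inner hash: sum = 43+5+225+167+21+185+55+136+242 = 1079 → 04 37.

0437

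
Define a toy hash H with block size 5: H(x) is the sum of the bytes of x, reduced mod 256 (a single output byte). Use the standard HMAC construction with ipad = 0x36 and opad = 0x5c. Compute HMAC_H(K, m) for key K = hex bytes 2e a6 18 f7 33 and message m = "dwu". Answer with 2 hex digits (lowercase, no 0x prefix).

Key hex bytes 2e a6 18 f7 33 is exactly B = 5 bytes: K' = 2e a6 18 f7 33.
K' ⊕ ipad = 18 90 2e c1 05.  K' ⊕ opad = 72 fa 44 ab 6f.
Inner input = (K'⊕ipad) ∥ m = 18 90 2e c1 05 ∥ 64 77 75.
Inner hash: sum = 24+144+46+193+5+100+119+117 = 748; mod 256 = 236 → ec.
Outer input = (K'⊕opad) ∥ inner = 72 fa 44 ab 6f ∥ ec.
Outer hash (tag): sum = 114+250+68+171+111+236 = 950; mod 256 = 182 → b6.

b6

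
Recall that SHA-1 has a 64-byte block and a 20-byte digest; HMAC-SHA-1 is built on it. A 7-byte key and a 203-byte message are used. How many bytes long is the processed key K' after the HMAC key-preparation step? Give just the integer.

Key is 7 ≤ 64 bytes, zero-padded: |K'| = 64.

64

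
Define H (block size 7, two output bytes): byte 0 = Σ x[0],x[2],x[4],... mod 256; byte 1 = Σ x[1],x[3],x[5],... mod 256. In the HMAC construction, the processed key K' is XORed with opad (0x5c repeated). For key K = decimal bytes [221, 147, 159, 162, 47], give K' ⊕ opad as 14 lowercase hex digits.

81cfc3fe735c5c

Key decimal bytes [221, 147, 159, 162, 47] = dd 93 9f a2 2f is 5 bytes ≤ B = 7; zero-pad to 7 bytes: K' = dd 93 9f a2 2f 00 00.
XOR each byte with 0x5c: dd⊕5c=81, 93⊕5c=cf, 9f⊕5c=c3, a2⊕5c=fe, 2f⊕5c=73, 00⊕5c=5c, 00⊕5c=5c.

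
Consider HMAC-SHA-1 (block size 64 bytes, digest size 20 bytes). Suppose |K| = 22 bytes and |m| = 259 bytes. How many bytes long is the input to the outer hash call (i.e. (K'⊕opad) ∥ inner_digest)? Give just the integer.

Key is 22 ≤ 64 bytes, zero-padded: |K'| = 64.
Outer input = (K'⊕opad) ∥ H(inner) → 64 + 20 = 84 bytes.

84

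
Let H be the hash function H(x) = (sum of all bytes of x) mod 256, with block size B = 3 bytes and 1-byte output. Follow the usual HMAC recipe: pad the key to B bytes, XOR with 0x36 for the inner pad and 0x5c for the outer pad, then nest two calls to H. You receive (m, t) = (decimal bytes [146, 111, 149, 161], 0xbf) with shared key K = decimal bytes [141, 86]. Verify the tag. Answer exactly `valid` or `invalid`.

valid

Key decimal bytes [141, 86] = 8d 56 is 2 bytes ≤ B = 3; zero-pad to 3 bytes: K' = 8d 56 00.
K' ⊕ ipad = bb 60 36; K' ⊕ opad = d1 0a 5c.
Inner hash: sum = 187+96+54+146+111+149+161 = 904; mod 256 = 136 → 88.
Outer hash (recomputed tag): sum = 209+10+92+136 = 447; mod 256 = 191 → bf.
Recomputed tag = bf; claimed = bf → match.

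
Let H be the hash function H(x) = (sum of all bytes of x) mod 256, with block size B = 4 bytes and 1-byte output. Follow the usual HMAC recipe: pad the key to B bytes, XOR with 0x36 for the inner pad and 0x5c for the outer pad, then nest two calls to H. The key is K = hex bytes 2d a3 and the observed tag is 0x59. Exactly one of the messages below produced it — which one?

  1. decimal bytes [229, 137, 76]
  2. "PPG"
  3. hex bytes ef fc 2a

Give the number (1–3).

3

Key hex bytes 2d a3 is 2 bytes ≤ B = 4; zero-pad to 4 bytes: K' = 2d a3 00 00.
K' ⊕ ipad = 1b 95 36 36; K' ⊕ opad = 71 ff 5c 5c.
m1: inner = H(1b 95 36 36 e5 89 4c) = d6; tag = H(71 ff 5c 5c d6) = fe
m2: inner = H(1b 95 36 36 50 50 47) = 03; tag = H(71 ff 5c 5c 03) = 2b
m3: inner = H(1b 95 36 36 ef fc 2a) = 31; tag = H(71 ff 5c 5c 31) = 59 ← matches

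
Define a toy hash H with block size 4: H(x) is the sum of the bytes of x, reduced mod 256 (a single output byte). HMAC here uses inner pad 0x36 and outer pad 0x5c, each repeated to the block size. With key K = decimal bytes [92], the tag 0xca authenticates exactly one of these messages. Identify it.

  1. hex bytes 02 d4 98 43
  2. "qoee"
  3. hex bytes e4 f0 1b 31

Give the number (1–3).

Key decimal bytes [92] = 5c is 1 byte ≤ B = 4; zero-pad to 4 bytes: K' = 5c 00 00 00.
K' ⊕ ipad = 6a 36 36 36; K' ⊕ opad = 00 5c 5c 5c.
m1: inner = H(6a 36 36 36 02 d4 98 43) = bd; tag = H(00 5c 5c 5c bd) = d1
m2: inner = H(6a 36 36 36 71 6f 65 65) = b6; tag = H(00 5c 5c 5c b6) = ca ← matches
m3: inner = H(6a 36 36 36 e4 f0 1b 31) = 2c; tag = H(00 5c 5c 5c 2c) = 40

2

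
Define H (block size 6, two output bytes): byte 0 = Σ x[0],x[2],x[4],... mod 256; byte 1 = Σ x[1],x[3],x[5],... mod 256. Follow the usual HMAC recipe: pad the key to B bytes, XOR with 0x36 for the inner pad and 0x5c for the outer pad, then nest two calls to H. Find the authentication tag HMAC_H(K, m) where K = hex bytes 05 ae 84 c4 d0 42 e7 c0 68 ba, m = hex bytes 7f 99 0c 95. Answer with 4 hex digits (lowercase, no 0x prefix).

Key hex bytes 05 ae 84 c4 d0 42 e7 c0 68 ba is 10 bytes > B = 6, so hash it first: H(key) = a8 2e, then zero-pad to 6 bytes: K' = a8 2e 00 00 00 00.
K' ⊕ ipad = 9e 18 36 36 36 36.  K' ⊕ opad = f4 72 5c 5c 5c 5c.
Inner input = (K'⊕ipad) ∥ m = 9e 18 36 36 36 36 ∥ 7f 99 0c 95.
Inner hash: even-index sum = 405 mod 256 = 149; odd-index sum = 434 mod 256 = 178 → 95 b2.
Outer input = (K'⊕opad) ∥ inner = f4 72 5c 5c 5c 5c ∥ 95 b2.
Outer hash (tag): even-index sum = 577 mod 256 = 65; odd-index sum = 476 mod 256 = 220 → 41 dc.

41dc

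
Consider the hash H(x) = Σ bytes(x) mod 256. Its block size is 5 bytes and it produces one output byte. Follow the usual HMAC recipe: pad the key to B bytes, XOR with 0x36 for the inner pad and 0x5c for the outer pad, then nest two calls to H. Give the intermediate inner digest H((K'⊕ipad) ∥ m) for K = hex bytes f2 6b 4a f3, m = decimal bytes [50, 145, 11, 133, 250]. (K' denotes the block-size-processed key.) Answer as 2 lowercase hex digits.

Key hex bytes f2 6b 4a f3 is 4 bytes ≤ B = 5; zero-pad to 5 bytes: K' = f2 6b 4a f3 00.
K' ⊕ ipad = c4 5d 7c c5 36.
Inner input = c4 5d 7c c5 36 ∥ 32 91 0b 85 fa.
Inner hash: sum = 196+93+124+197+54+50+145+11+133+250 = 1253; mod 256 = 229 → e5.

e5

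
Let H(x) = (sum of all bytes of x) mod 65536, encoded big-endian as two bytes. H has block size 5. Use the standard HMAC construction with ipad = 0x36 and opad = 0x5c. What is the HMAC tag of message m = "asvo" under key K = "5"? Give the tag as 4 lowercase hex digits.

Key "5" = 35 is 1 byte ≤ B = 5; zero-pad to 5 bytes: K' = 35 00 00 00 00.
K' ⊕ ipad = 03 36 36 36 36.  K' ⊕ opad = 69 5c 5c 5c 5c.
Inner input = (K'⊕ipad) ∥ m = 03 36 36 36 36 ∥ 61 73 76 6f.
Inner hash: sum = 3+54+54+54+54+97+115+118+111 = 660 → 02 94.
Outer input = (K'⊕opad) ∥ inner = 69 5c 5c 5c 5c ∥ 02 94.
Outer hash (tag): sum = 105+92+92+92+92+2+148 = 623 → 02 6f.

026f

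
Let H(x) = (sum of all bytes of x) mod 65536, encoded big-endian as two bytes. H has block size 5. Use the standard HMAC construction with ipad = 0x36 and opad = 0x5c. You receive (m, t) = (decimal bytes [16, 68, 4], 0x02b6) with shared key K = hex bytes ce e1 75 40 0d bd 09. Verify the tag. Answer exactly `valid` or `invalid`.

Key hex bytes ce e1 75 40 0d bd 09 is 7 bytes > B = 5, so hash it first: H(key) = 03 37, then zero-pad to 5 bytes: K' = 03 37 00 00 00.
K' ⊕ ipad = 35 01 36 36 36; K' ⊕ opad = 5f 6b 5c 5c 5c.
Inner hash: sum = 53+1+54+54+54+16+68+4 = 304 → 01 30.
Outer hash (recomputed tag): sum = 95+107+92+92+92+1+48 = 527 → 02 0f.
Recomputed tag = 020f; claimed = 02b6 → mismatch.

invalid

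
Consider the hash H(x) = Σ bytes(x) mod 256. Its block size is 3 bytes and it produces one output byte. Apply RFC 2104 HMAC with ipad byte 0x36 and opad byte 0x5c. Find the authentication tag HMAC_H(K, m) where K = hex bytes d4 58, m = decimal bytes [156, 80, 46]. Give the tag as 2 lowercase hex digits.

Key hex bytes d4 58 is 2 bytes ≤ B = 3; zero-pad to 3 bytes: K' = d4 58 00.
K' ⊕ ipad = e2 6e 36.  K' ⊕ opad = 88 04 5c.
Inner input = (K'⊕ipad) ∥ m = e2 6e 36 ∥ 9c 50 2e.
Inner hash: sum = 226+110+54+156+80+46 = 672; mod 256 = 160 → a0.
Outer input = (K'⊕opad) ∥ inner = 88 04 5c ∥ a0.
Outer hash (tag): sum = 136+4+92+160 = 392; mod 256 = 136 → 88.

88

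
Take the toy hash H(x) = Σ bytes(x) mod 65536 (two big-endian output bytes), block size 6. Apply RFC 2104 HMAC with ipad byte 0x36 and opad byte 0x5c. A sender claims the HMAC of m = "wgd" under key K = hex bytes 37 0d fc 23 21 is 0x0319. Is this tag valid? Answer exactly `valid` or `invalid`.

Key hex bytes 37 0d fc 23 21 is 5 bytes ≤ B = 6; zero-pad to 6 bytes: K' = 37 0d fc 23 21 00.
K' ⊕ ipad = 01 3b ca 15 17 36; K' ⊕ opad = 6b 51 a0 7f 7d 5c.
Inner hash: sum = 1+59+202+21+23+54+119+103+100 = 682 → 02 aa.
Outer hash (recomputed tag): sum = 107+81+160+127+125+92+2+170 = 864 → 03 60.
Recomputed tag = 0360; claimed = 0319 → mismatch.

invalid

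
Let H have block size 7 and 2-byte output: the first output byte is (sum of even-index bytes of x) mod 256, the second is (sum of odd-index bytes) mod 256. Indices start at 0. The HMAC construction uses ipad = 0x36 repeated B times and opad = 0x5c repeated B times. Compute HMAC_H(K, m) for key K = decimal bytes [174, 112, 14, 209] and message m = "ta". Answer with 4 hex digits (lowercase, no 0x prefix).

d3b2

Key decimal bytes [174, 112, 14, 209] = ae 70 0e d1 is 4 bytes ≤ B = 7; zero-pad to 7 bytes: K' = ae 70 0e d1 00 00 00.
K' ⊕ ipad = 98 46 38 e7 36 36 36.  K' ⊕ opad = f2 2c 52 8d 5c 5c 5c.
Inner input = (K'⊕ipad) ∥ m = 98 46 38 e7 36 36 36 ∥ 74 61.
Inner hash: even-index sum = 413 mod 256 = 157; odd-index sum = 471 mod 256 = 215 → 9d d7.
Outer input = (K'⊕opad) ∥ inner = f2 2c 52 8d 5c 5c 5c ∥ 9d d7.
Outer hash (tag): even-index sum = 723 mod 256 = 211; odd-index sum = 434 mod 256 = 178 → d3 b2.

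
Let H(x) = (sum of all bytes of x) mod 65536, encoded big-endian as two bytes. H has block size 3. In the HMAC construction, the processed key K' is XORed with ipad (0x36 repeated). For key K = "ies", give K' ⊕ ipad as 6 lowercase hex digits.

Key "ies" = 69 65 73 is exactly B = 3 bytes: K' = 69 65 73.
XOR each byte with 0x36: 69⊕36=5f, 65⊕36=53, 73⊕36=45.

5f5345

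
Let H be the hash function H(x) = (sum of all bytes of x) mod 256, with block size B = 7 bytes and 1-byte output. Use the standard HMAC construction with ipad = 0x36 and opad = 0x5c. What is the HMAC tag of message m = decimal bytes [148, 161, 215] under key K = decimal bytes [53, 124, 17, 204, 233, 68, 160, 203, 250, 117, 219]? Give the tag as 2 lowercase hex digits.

Key decimal bytes [53, 124, 17, 204, 233, 68, 160, 203, 250, 117, 219] = 35 7c 11 cc e9 44 a0 cb fa 75 db is 11 bytes > B = 7, so hash it first: H(key) = 70, then zero-pad to 7 bytes: K' = 70 00 00 00 00 00 00.
K' ⊕ ipad = 46 36 36 36 36 36 36.  K' ⊕ opad = 2c 5c 5c 5c 5c 5c 5c.
Inner input = (K'⊕ipad) ∥ m = 46 36 36 36 36 36 36 ∥ 94 a1 d7.
Inner hash: sum = 70+54+54+54+54+54+54+148+161+215 = 918; mod 256 = 150 → 96.
Outer input = (K'⊕opad) ∥ inner = 2c 5c 5c 5c 5c 5c 5c ∥ 96.
Outer hash (tag): sum = 44+92+92+92+92+92+92+150 = 746; mod 256 = 234 → ea.

ea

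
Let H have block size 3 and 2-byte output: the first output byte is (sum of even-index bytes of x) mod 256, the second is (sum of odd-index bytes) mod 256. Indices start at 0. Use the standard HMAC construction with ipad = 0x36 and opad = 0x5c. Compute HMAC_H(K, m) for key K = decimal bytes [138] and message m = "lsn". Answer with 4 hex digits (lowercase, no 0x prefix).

Key decimal bytes [138] = 8a is 1 byte ≤ B = 3; zero-pad to 3 bytes: K' = 8a 00 00.
K' ⊕ ipad = bc 36 36.  K' ⊕ opad = d6 5c 5c.
Inner input = (K'⊕ipad) ∥ m = bc 36 36 ∥ 6c 73 6e.
Inner hash: even-index sum = 357 mod 256 = 101; odd-index sum = 272 mod 256 = 16 → 65 10.
Outer input = (K'⊕opad) ∥ inner = d6 5c 5c ∥ 65 10.
Outer hash (tag): even-index sum = 322 mod 256 = 66; odd-index sum = 193 mod 256 = 193 → 42 c1.

42c1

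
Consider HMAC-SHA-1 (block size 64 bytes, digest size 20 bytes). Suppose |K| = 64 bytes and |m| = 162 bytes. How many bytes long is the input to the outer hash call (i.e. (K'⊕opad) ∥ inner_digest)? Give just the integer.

84

Key is 64 ≤ 64 bytes, zero-padded: |K'| = 64.
Outer input = (K'⊕opad) ∥ H(inner) → 64 + 20 = 84 bytes.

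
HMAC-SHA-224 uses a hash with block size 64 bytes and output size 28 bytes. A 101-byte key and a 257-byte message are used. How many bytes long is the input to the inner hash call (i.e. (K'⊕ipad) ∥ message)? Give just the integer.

Key is 101 > 64 bytes, so it is hashed to 28 bytes then zero-padded to 64: |K'| = 64.
Inner input = (K'⊕ipad) ∥ m → 64 + 257 = 321 bytes.

321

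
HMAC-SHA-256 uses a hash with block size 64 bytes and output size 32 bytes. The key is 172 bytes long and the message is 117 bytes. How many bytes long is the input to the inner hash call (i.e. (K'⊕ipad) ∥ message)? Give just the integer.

181

Key is 172 > 64 bytes, so it is hashed to 32 bytes then zero-padded to 64: |K'| = 64.
Inner input = (K'⊕ipad) ∥ m → 64 + 117 = 181 bytes.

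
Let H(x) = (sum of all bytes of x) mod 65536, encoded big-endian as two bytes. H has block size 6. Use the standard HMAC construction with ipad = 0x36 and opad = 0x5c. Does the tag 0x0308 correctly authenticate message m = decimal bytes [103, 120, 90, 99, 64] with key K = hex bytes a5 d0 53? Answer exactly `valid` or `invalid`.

Key hex bytes a5 d0 53 is 3 bytes ≤ B = 6; zero-pad to 6 bytes: K' = a5 d0 53 00 00 00.
K' ⊕ ipad = 93 e6 65 36 36 36; K' ⊕ opad = f9 8c 0f 5c 5c 5c.
Inner hash: sum = 147+230+101+54+54+54+103+120+90+99+64 = 1116 → 04 5c.
Outer hash (recomputed tag): sum = 249+140+15+92+92+92+4+92 = 776 → 03 08.
Recomputed tag = 0308; claimed = 0308 → match.

valid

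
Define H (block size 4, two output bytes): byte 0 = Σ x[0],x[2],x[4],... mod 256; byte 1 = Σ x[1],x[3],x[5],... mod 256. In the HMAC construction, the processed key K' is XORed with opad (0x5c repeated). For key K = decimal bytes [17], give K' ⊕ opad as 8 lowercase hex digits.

Key decimal bytes [17] = 11 is 1 byte ≤ B = 4; zero-pad to 4 bytes: K' = 11 00 00 00.
XOR each byte with 0x5c: 11⊕5c=4d, 00⊕5c=5c, 00⊕5c=5c, 00⊕5c=5c.

4d5c5c5c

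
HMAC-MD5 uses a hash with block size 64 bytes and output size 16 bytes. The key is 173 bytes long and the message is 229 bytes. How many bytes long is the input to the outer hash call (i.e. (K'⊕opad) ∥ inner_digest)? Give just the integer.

Key is 173 > 64 bytes, so it is hashed to 16 bytes then zero-padded to 64: |K'| = 64.
Outer input = (K'⊕opad) ∥ H(inner) → 64 + 16 = 80 bytes.

80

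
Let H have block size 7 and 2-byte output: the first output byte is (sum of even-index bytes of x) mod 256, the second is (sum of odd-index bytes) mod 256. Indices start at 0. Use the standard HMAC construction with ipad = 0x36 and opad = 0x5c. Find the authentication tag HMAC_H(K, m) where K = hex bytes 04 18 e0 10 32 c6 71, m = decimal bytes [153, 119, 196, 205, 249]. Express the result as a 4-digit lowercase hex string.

49c1

Key hex bytes 04 18 e0 10 32 c6 71 is exactly B = 7 bytes: K' = 04 18 e0 10 32 c6 71.
K' ⊕ ipad = 32 2e d6 26 04 f0 47.  K' ⊕ opad = 58 44 bc 4c 6e 9a 2d.
Inner input = (K'⊕ipad) ∥ m = 32 2e d6 26 04 f0 47 ∥ 99 77 c4 cd f9.
Inner hash: even-index sum = 663 mod 256 = 151; odd-index sum = 922 mod 256 = 154 → 97 9a.
Outer input = (K'⊕opad) ∥ inner = 58 44 bc 4c 6e 9a 2d ∥ 97 9a.
Outer hash (tag): even-index sum = 585 mod 256 = 73; odd-index sum = 449 mod 256 = 193 → 49 c1.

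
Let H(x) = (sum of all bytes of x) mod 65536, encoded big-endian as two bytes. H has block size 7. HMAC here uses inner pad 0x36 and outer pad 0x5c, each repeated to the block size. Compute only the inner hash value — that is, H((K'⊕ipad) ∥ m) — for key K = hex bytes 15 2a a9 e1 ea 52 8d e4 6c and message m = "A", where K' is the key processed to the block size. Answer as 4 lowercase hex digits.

0255

Key hex bytes 15 2a a9 e1 ea 52 8d e4 6c is 9 bytes > B = 7, so hash it first: H(key) = 04 e2, then zero-pad to 7 bytes: K' = 04 e2 00 00 00 00 00.
K' ⊕ ipad = 32 d4 36 36 36 36 36.
Inner input = 32 d4 36 36 36 36 36 ∥ 41.
Inner hash: sum = 50+212+54+54+54+54+54+65 = 597 → 02 55.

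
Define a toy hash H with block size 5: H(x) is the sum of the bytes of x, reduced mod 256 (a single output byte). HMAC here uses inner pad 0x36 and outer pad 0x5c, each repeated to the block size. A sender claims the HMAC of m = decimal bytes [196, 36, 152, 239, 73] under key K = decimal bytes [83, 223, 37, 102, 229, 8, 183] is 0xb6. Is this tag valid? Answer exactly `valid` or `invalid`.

Key decimal bytes [83, 223, 37, 102, 229, 8, 183] = 53 df 25 66 e5 08 b7 is 7 bytes > B = 5, so hash it first: H(key) = 61, then zero-pad to 5 bytes: K' = 61 00 00 00 00.
K' ⊕ ipad = 57 36 36 36 36; K' ⊕ opad = 3d 5c 5c 5c 5c.
Inner hash: sum = 87+54+54+54+54+196+36+152+239+73 = 999; mod 256 = 231 → e7.
Outer hash (recomputed tag): sum = 61+92+92+92+92+231 = 660; mod 256 = 148 → 94.
Recomputed tag = 94; claimed = b6 → mismatch.

invalid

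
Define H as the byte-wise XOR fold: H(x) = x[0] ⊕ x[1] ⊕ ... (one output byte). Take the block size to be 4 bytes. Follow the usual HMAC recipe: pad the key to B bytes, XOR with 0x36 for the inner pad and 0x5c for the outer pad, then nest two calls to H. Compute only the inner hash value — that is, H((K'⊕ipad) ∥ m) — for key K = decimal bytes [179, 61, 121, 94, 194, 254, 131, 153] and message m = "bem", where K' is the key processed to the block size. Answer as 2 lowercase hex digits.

e5

Key decimal bytes [179, 61, 121, 94, 194, 254, 131, 153] = b3 3d 79 5e c2 fe 83 99 is 8 bytes > B = 4, so hash it first: H(key) = 8f, then zero-pad to 4 bytes: K' = 8f 00 00 00.
K' ⊕ ipad = b9 36 36 36.
Inner input = b9 36 36 36 ∥ 62 65 6d.
Inner hash: XOR b9⊕36⊕36⊕36⊕62⊕65⊕6d = e5.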